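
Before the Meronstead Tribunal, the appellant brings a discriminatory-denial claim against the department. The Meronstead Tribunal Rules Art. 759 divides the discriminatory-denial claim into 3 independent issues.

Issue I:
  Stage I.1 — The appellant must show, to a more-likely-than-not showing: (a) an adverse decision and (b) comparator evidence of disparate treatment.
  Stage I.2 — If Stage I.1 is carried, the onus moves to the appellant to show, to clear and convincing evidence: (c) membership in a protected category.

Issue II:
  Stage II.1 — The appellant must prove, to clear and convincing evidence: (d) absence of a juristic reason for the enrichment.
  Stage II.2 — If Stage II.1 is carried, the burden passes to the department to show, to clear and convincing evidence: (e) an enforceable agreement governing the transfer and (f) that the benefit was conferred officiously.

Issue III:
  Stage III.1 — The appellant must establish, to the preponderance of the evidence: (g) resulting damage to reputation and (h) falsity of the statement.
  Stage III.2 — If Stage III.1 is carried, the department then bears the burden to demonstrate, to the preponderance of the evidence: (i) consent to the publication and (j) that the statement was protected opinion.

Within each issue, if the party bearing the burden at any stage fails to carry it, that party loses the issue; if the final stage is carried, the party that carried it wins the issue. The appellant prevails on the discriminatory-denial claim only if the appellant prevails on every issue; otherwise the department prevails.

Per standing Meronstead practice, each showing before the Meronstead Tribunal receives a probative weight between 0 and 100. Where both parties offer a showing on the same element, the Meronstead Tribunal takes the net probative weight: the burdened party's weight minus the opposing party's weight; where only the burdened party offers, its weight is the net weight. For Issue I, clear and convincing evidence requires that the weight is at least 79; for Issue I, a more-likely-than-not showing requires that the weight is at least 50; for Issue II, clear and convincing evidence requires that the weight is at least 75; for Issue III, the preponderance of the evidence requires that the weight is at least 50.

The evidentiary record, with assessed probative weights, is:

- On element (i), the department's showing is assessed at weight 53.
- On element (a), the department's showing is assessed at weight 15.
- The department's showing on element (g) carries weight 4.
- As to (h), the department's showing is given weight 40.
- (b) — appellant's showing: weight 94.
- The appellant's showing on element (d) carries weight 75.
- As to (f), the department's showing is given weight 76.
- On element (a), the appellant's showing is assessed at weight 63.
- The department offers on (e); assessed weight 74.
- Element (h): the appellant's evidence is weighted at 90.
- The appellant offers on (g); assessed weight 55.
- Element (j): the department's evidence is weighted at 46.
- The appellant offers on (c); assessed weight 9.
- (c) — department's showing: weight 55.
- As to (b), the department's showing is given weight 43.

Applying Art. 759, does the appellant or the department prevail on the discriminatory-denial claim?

— Issue I —
Stage I.1 — burden on appellant; standard: a more-likely-than-not showing (weight is at least 50).
    (a): 63 − 15 = 48 < 50 [not met]
    (b): 94 − 43 = 51 ≥ 50 [met]
  The appellant does not carry Stage I.1.
So the department prevails on this issue.
— Issue II —
Stage II.1 — burden on appellant; standard: clear and convincing evidence (weight is at least 75).
    (d): 75 ≥ 75 [met]
  All elements met. The burden passes to the department.
Stage II.2 — burden on department; standard: clear and convincing evidence (weight is at least 75).
    (e): 74 < 75 [not met]
    (f): 76 ≥ 75 [met]
  Stage II.2 not carried; the department fails its burden.
So the appellant prevails on this issue.
— Issue III —
Stage III.1 (appellant, the preponderance of the evidence, weight is at least 50): (g) net 55−4=51 ≥ 50 — meets; (h) net 90−40=50 ≥ 50 — meets.
  Stage III.1 carried; the burden shifts to the department.
Stage III.2 (department, the preponderance of the evidence, weight is at least 50): (i) 53 ≥ 50 — meets; (j) 46 < 50 — fails.
  Stage III.2 not carried; the department fails its burden.
The analysis ends at Stage III.2; the appellant prevails on this issue.
Per-issue: Issue I → department; Issue II → appellant; Issue III → appellant. The appellant must prevail on every issue; overall, the department prevails.

department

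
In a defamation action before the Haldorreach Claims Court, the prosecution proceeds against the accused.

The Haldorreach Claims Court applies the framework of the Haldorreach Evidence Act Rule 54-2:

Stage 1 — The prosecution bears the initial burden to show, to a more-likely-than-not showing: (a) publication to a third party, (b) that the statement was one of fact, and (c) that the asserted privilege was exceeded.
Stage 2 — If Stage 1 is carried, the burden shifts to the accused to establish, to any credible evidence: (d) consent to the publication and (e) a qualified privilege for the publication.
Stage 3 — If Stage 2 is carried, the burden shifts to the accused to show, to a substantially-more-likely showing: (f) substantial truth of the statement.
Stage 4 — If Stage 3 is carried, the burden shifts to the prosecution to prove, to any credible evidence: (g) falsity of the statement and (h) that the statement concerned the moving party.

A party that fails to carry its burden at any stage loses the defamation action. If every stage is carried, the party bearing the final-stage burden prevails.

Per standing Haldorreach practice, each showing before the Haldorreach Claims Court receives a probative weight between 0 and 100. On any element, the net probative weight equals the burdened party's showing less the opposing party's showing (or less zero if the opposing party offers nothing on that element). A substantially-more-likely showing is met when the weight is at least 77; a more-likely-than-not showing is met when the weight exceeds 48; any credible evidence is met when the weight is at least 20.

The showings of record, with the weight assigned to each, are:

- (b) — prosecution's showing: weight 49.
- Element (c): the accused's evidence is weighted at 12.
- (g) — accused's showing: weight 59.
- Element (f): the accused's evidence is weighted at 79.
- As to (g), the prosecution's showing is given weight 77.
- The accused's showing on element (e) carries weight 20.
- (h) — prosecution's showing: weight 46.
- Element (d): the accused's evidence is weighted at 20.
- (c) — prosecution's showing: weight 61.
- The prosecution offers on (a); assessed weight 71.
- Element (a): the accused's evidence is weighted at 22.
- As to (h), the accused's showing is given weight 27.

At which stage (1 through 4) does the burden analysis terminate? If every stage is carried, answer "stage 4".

Stage 1 (prosecution, a more-likely-than-not showing, weight exceeds 48): (a) net 71−22=49 > 48 — meets; (b) 49 > 48 — meets; (c) net 61−12=49 > 48 — meets.
  All elements met. The burden passes to the accused.
Stage 2 (accused, any credible evidence, weight is at least 20): (d) 20 ≥ 20 — meets; (e) 20 ≥ 20 — meets.
  Stage 2 carried; the burden remains with the accused.
Stage 3 (accused, a substantially-more-likely showing, weight is at least 77): (f) 79 ≥ 77 — meets.
  The accused carries Stage 3; the prosecution now bears the burden.
Stage 4 (prosecution, any credible evidence, weight is at least 20): (g) net 77−59=18 < 20 — fails; (h) net 46−27=19 < 20 — fails.
  Not every element is met, so the prosecution fails to carry Stage 4.
The accused prevails.

stage 4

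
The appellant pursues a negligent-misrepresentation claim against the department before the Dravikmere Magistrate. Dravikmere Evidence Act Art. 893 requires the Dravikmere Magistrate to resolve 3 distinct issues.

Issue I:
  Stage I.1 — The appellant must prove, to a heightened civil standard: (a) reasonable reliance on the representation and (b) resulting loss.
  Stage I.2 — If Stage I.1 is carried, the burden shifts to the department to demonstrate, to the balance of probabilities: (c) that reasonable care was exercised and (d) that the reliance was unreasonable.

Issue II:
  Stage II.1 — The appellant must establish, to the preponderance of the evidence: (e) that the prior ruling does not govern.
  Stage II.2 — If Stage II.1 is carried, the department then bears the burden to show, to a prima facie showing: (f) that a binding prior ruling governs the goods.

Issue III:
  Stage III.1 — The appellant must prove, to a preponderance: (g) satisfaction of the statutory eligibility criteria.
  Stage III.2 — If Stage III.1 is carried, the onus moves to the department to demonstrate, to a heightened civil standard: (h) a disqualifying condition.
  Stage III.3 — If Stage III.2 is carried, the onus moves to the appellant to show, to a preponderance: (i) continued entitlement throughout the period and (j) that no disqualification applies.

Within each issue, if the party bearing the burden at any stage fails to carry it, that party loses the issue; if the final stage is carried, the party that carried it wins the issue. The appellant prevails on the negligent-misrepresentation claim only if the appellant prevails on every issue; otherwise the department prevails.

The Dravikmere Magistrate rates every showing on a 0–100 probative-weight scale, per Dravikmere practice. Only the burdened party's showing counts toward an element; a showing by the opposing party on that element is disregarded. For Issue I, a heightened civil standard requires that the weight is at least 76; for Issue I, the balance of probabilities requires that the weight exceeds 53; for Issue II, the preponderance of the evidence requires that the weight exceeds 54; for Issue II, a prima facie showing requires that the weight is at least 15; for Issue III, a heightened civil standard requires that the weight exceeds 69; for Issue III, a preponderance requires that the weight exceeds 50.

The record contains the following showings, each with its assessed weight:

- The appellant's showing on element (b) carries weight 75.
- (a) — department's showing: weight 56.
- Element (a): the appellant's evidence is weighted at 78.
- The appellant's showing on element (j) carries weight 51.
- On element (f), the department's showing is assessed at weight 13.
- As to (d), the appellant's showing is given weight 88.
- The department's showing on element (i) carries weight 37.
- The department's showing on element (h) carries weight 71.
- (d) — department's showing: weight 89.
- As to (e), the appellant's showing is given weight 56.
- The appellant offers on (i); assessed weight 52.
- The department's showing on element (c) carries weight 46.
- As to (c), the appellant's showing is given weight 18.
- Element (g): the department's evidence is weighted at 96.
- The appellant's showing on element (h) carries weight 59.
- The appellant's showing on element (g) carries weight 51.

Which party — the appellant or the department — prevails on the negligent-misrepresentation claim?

department

— Issue I —
At Stage I.1 the appellant must meet a heightened civil standard (weight is at least 76): on (a) the weight is 78 (the department's 56 is given no effect), which does reach 76, so (a) meets the standard; on (b) the weight is 75, < 76, so (b) does not meet the standard.
  Stage I.1 not carried; the appellant fails its burden.
The department prevails on this issue.
— Issue II —
Stage II.1 (appellant, the preponderance of the evidence, weight exceeds 54): (e) 56 > 54 — meets.
  Stage II.1 is satisfied; the onus moves to the department.
Stage II.2 (department, a prima facie showing, weight is at least 15): (f) 13 < 15 — fails.
  Stage II.2 not carried; the department fails its burden.
The analysis ends at Stage II.2; the appellant prevails on this issue.
— Issue III —
At Stage III.1 the appellant must meet a preponderance (weight exceeds 50): on (g) the weight is 51 (the department's 96 is given no effect), which does exceed 50, so (g) meets the standard.
  Stage III.1 is satisfied; the onus moves to the department.
At Stage III.2 the department must meet a heightened civil standard (weight exceeds 69): on (h) the weight is 71 (the appellant's 59 is given no effect), > 69, so (h) meets the standard.
  The department carries Stage III.2; the appellant now bears the burden.
At Stage III.3 the appellant must meet a preponderance (weight exceeds 50): on (i) the weight is 52 (the department's 37 is given no effect), > 50, so (i) meets the standard; on (j) the weight is 51, > 50, so (j) meets the standard.
  All elements met at the final stage.
Every stage carried; the appellant prevails on this issue.
Per-issue: Issue I → department; Issue II → appellant; Issue III → appellant. The appellant must prevail on every issue; overall, the department prevails.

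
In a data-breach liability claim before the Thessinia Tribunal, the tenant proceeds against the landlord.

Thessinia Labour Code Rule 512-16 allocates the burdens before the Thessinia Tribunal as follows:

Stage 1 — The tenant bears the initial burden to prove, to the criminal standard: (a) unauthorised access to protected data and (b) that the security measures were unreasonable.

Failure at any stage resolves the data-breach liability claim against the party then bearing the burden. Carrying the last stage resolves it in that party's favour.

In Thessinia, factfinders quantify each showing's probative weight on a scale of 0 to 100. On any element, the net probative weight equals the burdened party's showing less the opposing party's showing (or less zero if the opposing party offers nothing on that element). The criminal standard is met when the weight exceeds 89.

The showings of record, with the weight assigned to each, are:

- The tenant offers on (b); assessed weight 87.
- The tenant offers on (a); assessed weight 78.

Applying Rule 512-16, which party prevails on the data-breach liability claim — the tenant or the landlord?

landlord

Stage 1 (tenant, the criminal standard, weight exceeds 89): (a) 78 ≤ 89 — fails; (b) 87 ≤ 89 — fails.
  Not every element is met, so the tenant fails to carry Stage 1.
The analysis ends at Stage 1; the landlord prevails.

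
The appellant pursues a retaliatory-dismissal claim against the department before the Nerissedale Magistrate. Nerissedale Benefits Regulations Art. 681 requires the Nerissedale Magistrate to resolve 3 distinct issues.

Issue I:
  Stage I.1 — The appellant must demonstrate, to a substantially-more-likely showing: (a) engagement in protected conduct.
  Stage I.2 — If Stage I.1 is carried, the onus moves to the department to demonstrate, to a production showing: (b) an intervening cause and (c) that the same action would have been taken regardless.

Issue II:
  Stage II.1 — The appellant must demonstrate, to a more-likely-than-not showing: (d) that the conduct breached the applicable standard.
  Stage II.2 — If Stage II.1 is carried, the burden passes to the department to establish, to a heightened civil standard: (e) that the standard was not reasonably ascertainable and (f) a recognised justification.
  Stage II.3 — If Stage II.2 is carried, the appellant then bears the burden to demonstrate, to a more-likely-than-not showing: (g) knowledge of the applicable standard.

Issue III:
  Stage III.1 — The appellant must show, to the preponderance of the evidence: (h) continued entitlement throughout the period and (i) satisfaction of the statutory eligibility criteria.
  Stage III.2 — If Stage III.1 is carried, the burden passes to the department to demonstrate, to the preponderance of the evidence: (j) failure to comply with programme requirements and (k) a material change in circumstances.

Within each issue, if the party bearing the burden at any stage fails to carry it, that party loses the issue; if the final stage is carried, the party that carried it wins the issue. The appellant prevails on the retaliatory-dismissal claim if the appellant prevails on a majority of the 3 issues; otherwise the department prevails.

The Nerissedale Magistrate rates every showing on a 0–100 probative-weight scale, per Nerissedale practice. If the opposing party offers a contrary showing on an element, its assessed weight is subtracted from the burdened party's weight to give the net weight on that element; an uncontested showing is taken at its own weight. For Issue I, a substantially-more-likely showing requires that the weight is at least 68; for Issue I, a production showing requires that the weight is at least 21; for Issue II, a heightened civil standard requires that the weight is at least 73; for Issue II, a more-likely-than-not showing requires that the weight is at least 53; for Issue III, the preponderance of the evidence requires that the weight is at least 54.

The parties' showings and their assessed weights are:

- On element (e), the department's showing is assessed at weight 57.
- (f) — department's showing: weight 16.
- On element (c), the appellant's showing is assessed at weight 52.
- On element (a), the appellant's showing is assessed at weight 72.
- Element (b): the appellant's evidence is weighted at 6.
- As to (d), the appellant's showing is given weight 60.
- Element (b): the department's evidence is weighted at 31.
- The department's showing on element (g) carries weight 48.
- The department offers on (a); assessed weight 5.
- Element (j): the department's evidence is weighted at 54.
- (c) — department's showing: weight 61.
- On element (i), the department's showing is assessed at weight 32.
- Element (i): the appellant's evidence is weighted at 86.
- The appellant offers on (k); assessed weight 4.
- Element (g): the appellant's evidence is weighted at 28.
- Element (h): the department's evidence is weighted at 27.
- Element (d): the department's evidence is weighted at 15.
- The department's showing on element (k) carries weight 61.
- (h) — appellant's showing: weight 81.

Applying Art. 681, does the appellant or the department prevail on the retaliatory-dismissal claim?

department

— Issue I —
Stage I.1 (appellant, a substantially-more-likely showing, weight is at least 68): (a) net 72−5=67 < 68 — fails.
  Not every element is met, so the appellant fails to carry Stage I.1.
The department prevails on this issue.
— Issue II —
At Stage II.1 the appellant must meet a more-likely-than-not showing (weight is at least 53): on (d) the weight is 60 less the opposing 15 gives net 45, < 53, so (d) does not meet the standard.
  The appellant does not carry Stage II.1.
So the department prevails on this issue.
— Issue III —
Stage III.1 (appellant, the preponderance of the evidence, weight is at least 54): (h) net 81−27=54 ≥ 54 — meets; (i) net 86−32=54 ≥ 54 — meets.
  All elements met. The burden passes to the department.
Stage III.2 (department, the preponderance of the evidence, weight is at least 54): (j) 54 ≥ 54 — meets; (k) net 61−4=57 ≥ 54 — meets.
  The department carries the last stage.
All stages carried — the department prevails on this issue.
Per-issue: Issue I → department; Issue II → department; Issue III → department. The appellant must prevail on a majority of issues; overall, the department prevails.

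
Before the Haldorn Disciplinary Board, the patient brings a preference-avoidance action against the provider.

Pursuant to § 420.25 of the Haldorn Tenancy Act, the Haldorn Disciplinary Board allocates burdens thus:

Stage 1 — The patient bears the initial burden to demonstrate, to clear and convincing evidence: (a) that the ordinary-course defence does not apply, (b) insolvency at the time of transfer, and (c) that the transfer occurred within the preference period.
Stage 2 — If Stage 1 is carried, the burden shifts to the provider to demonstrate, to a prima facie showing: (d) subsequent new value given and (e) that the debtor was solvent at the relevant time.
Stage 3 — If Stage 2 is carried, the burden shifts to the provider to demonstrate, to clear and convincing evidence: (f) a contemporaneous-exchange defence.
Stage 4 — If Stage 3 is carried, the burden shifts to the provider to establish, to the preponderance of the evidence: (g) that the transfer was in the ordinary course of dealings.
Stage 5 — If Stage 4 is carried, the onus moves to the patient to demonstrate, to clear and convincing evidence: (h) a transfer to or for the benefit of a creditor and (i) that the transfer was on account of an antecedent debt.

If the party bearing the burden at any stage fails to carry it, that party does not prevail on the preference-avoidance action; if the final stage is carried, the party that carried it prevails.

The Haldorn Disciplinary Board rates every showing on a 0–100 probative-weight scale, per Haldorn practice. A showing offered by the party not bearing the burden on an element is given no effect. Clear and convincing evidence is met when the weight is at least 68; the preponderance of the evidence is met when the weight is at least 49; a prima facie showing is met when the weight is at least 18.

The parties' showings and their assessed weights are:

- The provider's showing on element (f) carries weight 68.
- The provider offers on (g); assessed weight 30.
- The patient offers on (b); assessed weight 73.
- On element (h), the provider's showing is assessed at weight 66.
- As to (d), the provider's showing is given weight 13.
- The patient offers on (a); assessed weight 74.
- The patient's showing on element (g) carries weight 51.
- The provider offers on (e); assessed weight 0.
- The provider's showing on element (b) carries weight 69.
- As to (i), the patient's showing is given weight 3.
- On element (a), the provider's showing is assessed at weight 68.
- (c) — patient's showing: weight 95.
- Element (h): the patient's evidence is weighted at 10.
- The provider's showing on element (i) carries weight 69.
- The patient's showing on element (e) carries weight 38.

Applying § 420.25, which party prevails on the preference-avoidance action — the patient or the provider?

At Stage 1 the patient must meet clear and convincing evidence (weight is at least 68): on (a) the weight is 74 (the provider's 68 is given no effect), ≥ 68, so (a) meets the standard; on (b) the weight is 73 (the provider's 69 is given no effect), ≥ 68, so (b) meets the standard; on (c) the weight is 95, ≥ 68, so (c) meets the standard.
  The patient carries Stage 1; the provider now bears the burden.
At Stage 2 the provider must meet a prima facie showing (weight is at least 18): on (d) the weight is 13, which does not reach 18, so (d) does not meet the standard; on (e) the weight is 0 (the patient's 38 is given no effect), which does not reach 18, so (e) does not meet the standard.
  Stage 2 not carried; the provider fails its burden.
So the patient prevails.

patient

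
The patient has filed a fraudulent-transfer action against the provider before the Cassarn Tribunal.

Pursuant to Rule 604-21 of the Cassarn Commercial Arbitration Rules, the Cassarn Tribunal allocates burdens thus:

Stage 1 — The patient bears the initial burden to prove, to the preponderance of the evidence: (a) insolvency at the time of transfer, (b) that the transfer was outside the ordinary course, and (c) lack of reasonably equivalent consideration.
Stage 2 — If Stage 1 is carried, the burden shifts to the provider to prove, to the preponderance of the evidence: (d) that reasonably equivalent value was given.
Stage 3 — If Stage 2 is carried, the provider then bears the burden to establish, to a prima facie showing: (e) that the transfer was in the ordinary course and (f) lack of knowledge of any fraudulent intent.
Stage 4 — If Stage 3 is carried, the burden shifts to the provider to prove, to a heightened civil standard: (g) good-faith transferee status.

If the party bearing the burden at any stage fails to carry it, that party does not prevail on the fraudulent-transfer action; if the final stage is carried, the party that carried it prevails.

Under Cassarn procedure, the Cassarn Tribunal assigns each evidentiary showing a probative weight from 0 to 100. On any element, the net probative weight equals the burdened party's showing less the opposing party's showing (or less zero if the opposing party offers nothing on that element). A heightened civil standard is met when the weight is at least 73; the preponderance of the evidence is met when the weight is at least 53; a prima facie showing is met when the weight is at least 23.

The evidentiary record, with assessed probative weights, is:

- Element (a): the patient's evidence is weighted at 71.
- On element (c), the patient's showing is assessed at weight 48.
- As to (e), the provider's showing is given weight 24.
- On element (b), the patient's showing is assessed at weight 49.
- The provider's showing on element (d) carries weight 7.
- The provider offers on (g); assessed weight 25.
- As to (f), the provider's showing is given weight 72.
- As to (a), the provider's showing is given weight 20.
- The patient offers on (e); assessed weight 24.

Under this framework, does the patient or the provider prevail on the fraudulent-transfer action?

Stage 1 (patient, the preponderance of the evidence, weight is at least 53): (a) net 71−20=51 < 53 — fails; (b) 49 < 53 — fails; (c) 48 < 53 — fails.
  Stage 1 not carried; the patient fails its burden.
The provider prevails.

provider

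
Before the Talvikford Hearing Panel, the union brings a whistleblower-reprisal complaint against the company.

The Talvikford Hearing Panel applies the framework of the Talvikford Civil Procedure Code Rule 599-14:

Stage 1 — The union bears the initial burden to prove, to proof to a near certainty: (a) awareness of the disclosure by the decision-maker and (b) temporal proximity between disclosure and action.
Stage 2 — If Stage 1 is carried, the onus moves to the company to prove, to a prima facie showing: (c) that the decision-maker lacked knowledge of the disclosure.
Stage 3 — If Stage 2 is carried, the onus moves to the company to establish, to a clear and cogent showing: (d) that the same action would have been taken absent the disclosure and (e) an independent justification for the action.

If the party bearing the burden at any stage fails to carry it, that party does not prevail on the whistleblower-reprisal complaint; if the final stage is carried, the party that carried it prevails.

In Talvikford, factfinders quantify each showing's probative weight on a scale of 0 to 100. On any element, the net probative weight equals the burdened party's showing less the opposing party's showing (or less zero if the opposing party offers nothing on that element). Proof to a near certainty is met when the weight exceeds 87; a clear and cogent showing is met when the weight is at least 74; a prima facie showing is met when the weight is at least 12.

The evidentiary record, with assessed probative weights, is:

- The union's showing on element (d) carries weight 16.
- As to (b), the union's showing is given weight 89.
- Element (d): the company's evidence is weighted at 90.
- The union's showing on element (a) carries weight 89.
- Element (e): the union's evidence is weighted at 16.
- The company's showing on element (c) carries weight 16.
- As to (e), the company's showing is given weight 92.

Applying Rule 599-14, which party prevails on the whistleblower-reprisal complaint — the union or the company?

company

Stage 1 — burden on union; standard: proof to a near certainty (weight exceeds 87).
    (a): 89 > 87 [met]
    (b): 89 > 87 [met]
  Stage 1 carried; the burden shifts to the company.
Stage 2 — burden on company; standard: a prima facie showing (weight is at least 12).
    (c): 16 ≥ 12 [met]
  Stage 2 carried; the burden remains with the company.
Stage 3 — burden on company; standard: a clear and cogent showing (weight is at least 74).
    (d): 90 − 16 = 74 ≥ 74 [met]
    (e): 92 − 16 = 76 ≥ 74 [met]
  All elements met at the final stage.
With every stage satisfied, the company prevails.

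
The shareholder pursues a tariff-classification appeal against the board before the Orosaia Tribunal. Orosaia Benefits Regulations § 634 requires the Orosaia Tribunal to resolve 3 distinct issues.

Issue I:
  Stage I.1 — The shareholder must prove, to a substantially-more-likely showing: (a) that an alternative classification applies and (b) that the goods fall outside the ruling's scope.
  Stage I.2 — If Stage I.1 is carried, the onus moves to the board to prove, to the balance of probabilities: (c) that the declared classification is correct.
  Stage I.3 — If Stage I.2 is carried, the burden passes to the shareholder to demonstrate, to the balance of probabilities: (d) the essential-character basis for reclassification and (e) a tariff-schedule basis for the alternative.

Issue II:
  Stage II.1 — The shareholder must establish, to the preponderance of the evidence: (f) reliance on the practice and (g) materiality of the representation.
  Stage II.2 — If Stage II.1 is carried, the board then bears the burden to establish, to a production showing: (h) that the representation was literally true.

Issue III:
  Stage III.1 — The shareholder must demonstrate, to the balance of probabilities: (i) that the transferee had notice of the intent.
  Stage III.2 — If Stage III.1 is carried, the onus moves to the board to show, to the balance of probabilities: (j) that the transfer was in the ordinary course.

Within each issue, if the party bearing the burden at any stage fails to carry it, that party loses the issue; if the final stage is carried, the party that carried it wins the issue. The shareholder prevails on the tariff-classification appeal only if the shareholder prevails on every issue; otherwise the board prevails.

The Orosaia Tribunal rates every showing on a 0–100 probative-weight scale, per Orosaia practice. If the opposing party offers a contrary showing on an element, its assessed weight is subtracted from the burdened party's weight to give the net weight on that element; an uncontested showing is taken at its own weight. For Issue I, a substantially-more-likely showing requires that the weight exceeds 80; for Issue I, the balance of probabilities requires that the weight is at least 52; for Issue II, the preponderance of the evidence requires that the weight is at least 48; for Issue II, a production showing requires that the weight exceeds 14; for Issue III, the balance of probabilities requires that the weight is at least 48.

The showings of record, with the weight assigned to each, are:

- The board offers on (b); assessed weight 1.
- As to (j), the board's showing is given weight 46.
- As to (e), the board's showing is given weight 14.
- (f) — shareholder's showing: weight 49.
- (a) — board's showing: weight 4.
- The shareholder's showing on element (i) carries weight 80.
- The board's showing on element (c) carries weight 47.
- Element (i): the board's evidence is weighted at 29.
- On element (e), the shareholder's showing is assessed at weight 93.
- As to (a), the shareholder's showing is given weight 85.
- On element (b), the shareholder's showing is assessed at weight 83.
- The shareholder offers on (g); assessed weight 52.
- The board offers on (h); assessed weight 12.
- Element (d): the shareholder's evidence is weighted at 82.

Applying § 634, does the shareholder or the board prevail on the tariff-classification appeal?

— Issue I —
Stage I.1 (shareholder, a substantially-more-likely showing, weight exceeds 80): (a) net 85−4=81 > 80 — meets; (b) net 83−1=82 > 80 — meets.
  All elements met. The burden passes to the board.
Stage I.2 (board, the balance of probabilities, weight is at least 52): (c) 47 < 52 — fails.
  The board does not carry Stage I.2.
So the shareholder prevails on this issue.
— Issue II —
Stage II.1 (shareholder, the preponderance of the evidence, weight is at least 48): (f) 49 ≥ 48 — meets; (g) 52 ≥ 48 — meets.
  Stage II.1 is satisfied; the onus moves to the board.
Stage II.2 (board, a production showing, weight exceeds 14): (h) 12 ≤ 14 — fails.
  The board does not carry Stage II.2.
The analysis ends at Stage II.2; the shareholder prevails on this issue.
— Issue III —
Stage III.1 — burden on shareholder; standard: the balance of probabilities (weight is at least 48).
    (i): 80 − 29 = 51 ≥ 48 [met]
  Stage III.1 is satisfied; the onus moves to the board.
Stage III.2 — burden on board; standard: the balance of probabilities (weight is at least 48).
    (j): 46 < 48 [not met]
  Not every element is met, so the board fails to carry Stage III.2.
The shareholder prevails on this issue.
Per-issue: Issue I → shareholder; Issue II → shareholder; Issue III → shareholder. The shareholder must prevail on every issue; overall, the shareholder prevails.

shareholder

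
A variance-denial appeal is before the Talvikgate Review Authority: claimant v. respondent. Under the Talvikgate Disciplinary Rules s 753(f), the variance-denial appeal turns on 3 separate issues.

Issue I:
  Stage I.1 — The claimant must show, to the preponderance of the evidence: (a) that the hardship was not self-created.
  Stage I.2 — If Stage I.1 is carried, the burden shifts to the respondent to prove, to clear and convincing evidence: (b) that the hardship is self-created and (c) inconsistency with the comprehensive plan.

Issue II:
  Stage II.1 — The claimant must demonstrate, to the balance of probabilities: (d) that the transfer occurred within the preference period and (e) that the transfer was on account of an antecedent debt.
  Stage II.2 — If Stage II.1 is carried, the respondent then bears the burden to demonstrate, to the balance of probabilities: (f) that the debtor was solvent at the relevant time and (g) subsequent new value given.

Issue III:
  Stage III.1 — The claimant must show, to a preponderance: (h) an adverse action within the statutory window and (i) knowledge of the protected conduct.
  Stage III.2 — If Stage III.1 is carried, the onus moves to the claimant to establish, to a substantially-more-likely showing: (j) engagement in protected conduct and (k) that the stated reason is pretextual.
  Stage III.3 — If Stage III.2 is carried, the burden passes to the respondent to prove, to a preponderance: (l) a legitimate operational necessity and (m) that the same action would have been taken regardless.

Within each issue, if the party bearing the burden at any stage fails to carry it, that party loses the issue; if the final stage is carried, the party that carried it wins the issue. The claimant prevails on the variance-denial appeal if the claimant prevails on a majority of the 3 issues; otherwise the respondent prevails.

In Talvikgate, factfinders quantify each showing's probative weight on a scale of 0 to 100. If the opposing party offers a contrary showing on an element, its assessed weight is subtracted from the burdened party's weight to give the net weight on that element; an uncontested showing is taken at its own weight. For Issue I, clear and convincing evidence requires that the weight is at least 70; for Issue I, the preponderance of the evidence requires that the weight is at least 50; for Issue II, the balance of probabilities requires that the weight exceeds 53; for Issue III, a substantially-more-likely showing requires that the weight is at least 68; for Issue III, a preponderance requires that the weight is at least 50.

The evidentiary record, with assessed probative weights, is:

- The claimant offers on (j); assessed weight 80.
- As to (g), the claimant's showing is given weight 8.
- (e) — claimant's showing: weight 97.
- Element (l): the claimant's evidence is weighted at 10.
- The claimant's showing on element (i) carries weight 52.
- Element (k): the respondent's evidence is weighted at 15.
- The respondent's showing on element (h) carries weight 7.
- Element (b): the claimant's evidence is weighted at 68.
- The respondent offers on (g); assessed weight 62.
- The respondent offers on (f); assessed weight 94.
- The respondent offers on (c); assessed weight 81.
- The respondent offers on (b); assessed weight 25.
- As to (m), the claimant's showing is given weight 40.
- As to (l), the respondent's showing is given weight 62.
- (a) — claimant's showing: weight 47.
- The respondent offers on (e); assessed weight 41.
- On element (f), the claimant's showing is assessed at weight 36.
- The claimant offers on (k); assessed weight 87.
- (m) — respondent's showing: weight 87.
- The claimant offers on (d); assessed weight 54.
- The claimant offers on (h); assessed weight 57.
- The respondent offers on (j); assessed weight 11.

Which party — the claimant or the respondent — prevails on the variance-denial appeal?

respondent

— Issue I —
At Stage I.1 the claimant must meet the preponderance of the evidence (weight is at least 50): on (a) the weight is 47, < 50, so (a) does not meet the standard.
  Not every element is met, so the claimant fails to carry Stage I.1.
So the respondent prevails on this issue.
— Issue II —
Stage II.1 — burden on claimant; standard: the balance of probabilities (weight exceeds 53).
    (d): 54 > 53 [met]
    (e): 97 − 41 = 56 > 53 [met]
  Stage II.1 carried; the burden shifts to the respondent.
Stage II.2 — burden on respondent; standard: the balance of probabilities (weight exceeds 53).
    (f): 94 − 36 = 58 > 53 [met]
    (g): 62 − 8 = 54 > 53 [met]
  Stage II.2 carried; the final stage is satisfied.
Every stage carried; the respondent prevails on this issue.
— Issue III —
At Stage III.1 the claimant must meet a preponderance (weight is at least 50): on (h) the weight is 57 less the opposing 7 gives net 50, ≥ 50, so (h) meets the standard; on (i) the weight is 52, ≥ 50, so (i) meets the standard.
  All elements met. The claimant retains the burden for Stage III.2.
At Stage III.2 the claimant must meet a substantially-more-likely showing (weight is at least 68): on (j) the weight is 80 less the opposing 11 gives net 69, ≥ 68, so (j) meets the standard; on (k) the weight is 87 less the opposing 15 gives net 72, which does reach 68, so (k) meets the standard.
  Stage III.2 carried; the burden shifts to the respondent.
At Stage III.3 the respondent must meet a preponderance (weight is at least 50): on (l) the weight is 62 less the opposing 10 gives net 52, which does reach 50, so (l) meets the standard; on (m) the weight is 87 less the opposing 40 gives net 47, < 50, so (m) does not meet the standard.
  Not every element is met, so the respondent fails to carry Stage III.3.
The analysis ends at Stage III.3; the claimant prevails on this issue.
Per-issue: Issue I → respondent; Issue II → respondent; Issue III → claimant. The claimant must prevail on a majority of issues; overall, the respondent prevails.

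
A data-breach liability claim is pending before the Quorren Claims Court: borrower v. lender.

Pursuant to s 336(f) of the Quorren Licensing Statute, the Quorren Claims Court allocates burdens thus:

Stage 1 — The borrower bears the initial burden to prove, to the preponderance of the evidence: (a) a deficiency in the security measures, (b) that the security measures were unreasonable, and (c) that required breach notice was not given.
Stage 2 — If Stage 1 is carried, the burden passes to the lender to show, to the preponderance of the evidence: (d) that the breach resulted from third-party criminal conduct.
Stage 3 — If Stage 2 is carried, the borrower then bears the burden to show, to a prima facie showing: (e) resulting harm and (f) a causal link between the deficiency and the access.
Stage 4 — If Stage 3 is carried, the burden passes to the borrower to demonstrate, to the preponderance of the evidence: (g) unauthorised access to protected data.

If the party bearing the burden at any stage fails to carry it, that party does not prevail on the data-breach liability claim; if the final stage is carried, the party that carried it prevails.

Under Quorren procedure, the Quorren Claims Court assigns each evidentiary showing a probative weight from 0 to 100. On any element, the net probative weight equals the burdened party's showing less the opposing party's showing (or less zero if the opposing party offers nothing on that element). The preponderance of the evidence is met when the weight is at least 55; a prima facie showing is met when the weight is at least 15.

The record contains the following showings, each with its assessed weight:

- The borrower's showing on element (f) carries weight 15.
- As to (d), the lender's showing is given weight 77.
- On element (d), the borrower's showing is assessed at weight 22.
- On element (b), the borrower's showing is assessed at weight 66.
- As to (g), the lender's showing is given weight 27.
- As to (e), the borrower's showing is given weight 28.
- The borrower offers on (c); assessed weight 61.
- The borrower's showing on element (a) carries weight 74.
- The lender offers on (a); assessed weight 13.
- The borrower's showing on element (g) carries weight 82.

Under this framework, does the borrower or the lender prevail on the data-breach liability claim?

borrower

Stage 1 — burden on borrower; standard: the preponderance of the evidence (weight is at least 55).
    (a): 74 − 13 = 61 ≥ 55 [met]
    (b): 66 ≥ 55 [met]
    (c): 61 ≥ 55 [met]
  The borrower carries Stage 1; the lender now bears the burden.
Stage 2 — burden on lender; standard: the preponderance of the evidence (weight is at least 55).
    (d): 77 − 22 = 55 ≥ 55 [met]
  All elements met. The burden passes to the borrower.
Stage 3 — burden on borrower; standard: a prima facie showing (weight is at least 15).
    (e): 28 ≥ 15 [met]
    (f): 15 ≥ 15 [met]
  All elements met. The borrower retains the burden for Stage 4.
Stage 4 — burden on borrower; standard: the preponderance of the evidence (weight is at least 55).
    (g): 82 − 27 = 55 ≥ 55 [met]
  All elements met at the final stage.
All stages carried — the borrower prevails.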